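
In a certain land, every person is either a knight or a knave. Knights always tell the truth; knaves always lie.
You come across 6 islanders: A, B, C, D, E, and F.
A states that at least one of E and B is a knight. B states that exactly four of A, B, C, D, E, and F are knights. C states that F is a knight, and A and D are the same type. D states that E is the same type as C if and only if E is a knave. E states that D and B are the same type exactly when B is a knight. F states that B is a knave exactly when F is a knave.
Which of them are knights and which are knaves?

A is a knight, B is a knight, C is a knave, D is a knight, E is a knight, and F is a knave.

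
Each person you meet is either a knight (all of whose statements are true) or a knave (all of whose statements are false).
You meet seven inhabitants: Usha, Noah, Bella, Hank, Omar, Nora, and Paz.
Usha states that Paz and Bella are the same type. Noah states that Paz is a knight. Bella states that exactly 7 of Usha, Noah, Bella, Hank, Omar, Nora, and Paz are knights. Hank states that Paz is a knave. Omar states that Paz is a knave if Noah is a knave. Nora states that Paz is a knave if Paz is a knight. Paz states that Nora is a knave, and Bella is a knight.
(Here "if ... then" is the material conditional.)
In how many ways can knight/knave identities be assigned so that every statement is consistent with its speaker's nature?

1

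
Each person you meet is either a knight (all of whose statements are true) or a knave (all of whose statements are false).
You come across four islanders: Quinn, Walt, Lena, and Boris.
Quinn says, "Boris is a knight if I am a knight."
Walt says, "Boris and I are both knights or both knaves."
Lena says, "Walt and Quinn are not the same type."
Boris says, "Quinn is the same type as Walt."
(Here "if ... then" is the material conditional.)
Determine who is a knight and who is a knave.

Since Quinn is a knight, "Boris is a knight if I am a knight" needs to be true, which holds.
Walt is a knight, so "Boris and I are both knights or both knaves" must be true — and it is.
Lena (knave): "Walt and Quinn are not the same type" — False. ✓
Boris is a knight, so "Quinn is the same type as Walt" must be true — and it is.

Quinn is a knight, Walt is a knight, Lena is a knave, and Boris is a knight.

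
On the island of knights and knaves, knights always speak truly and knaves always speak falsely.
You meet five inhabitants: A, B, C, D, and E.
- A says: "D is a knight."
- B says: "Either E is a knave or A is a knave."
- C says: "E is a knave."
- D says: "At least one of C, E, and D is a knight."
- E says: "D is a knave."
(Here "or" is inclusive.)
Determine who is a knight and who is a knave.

As a knight, A's statement "D is a knight" should be True; it is.
As a knight, B's statement "either E is a knave or A is a knave" should be True; it is.
C (knight): "E is a knave" — True. ✓
Since D is a knight, "at least one of C, E, and D is a knight" needs to be True, which holds.
E is a knave, so "D is a knave" must be false — and it is.

A is a knight, B is a knight, C is a knight, D is a knight, and E is a knave.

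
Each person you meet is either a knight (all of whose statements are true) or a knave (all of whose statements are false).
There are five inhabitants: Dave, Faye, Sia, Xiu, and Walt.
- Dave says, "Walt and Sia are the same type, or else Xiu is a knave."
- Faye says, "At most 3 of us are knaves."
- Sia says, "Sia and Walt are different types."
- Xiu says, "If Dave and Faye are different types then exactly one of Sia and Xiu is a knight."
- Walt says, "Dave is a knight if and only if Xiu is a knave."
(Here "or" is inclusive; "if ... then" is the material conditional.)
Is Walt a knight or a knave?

Walt is a knave.

Consistent assignments: {Dave=knight, Faye=knight, Sia=knave, Xiu=knight, Walt=knave}
In every consistent assignment, Walt is a knave.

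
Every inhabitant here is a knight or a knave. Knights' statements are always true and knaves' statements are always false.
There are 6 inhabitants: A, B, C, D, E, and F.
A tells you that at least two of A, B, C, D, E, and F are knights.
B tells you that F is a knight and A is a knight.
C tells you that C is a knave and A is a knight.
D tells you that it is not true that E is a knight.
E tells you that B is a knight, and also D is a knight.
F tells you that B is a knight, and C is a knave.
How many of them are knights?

The unique consistent assignment is A=knave, B=knave, C=knave, D=knight, E=knave, F=knave.
That has 1 knight.

1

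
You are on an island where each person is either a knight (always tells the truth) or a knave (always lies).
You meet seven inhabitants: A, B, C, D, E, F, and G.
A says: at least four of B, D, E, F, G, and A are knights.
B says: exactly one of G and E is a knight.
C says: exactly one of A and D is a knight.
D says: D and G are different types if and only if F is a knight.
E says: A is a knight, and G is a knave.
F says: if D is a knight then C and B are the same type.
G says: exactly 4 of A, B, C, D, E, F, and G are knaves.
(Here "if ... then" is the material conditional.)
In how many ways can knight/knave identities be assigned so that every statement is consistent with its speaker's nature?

2

Consistent assignments:
  A=knight, B=knight, C=knight, D=knave, E=knight, F=knight, G=knave
  A=knave, B=knave, C=knave, D=knave, E=knave, F=knight, G=knave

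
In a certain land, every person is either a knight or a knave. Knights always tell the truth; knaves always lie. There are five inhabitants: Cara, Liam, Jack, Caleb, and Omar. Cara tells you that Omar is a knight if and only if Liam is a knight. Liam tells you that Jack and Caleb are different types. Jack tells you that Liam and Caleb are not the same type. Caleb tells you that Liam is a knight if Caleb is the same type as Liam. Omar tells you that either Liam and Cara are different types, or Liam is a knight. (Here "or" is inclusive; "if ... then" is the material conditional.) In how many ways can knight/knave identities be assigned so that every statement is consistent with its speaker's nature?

Consistent assignments:
  Cara=knight, Liam=knight, Jack=knave, Caleb=knight, Omar=knight

1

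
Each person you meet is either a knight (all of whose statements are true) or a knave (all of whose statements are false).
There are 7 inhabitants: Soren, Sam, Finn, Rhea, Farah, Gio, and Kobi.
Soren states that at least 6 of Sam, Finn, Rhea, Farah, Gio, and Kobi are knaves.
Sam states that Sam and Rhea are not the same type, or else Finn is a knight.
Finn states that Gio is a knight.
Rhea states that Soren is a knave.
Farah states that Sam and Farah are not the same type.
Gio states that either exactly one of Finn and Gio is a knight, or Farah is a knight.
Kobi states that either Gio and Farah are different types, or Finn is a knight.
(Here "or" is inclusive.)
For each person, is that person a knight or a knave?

Soren is a knight, Sam is a knave, Finn is a knave, Rhea is a knave, Farah is a knave, Gio is a knave, and Kobi is a knave.

Soren is a knight, so "at least 6 of Sam, Finn, Rhea, Farah, Gio, and Kobi are knaves" must be True — and it is.
Sam (knave): "Sam and Rhea are not the same type, or else Finn is a knight" — false. ✓
Finn is a knave; "Gio is a knight" is false, as required.
Rhea is a knave, and the claim "Soren is a knave" is indeed false.
Farah is a knave; "Sam and Farah are not the same type" is false, as required.
As a knave, Gio's statement "either exactly one of Finn and Gio is a knight, or Farah is a knight" should be false; it is.
Kobi is a knave, so "either Gio and Farah are different types, or Finn is a knight" must be false — and it is.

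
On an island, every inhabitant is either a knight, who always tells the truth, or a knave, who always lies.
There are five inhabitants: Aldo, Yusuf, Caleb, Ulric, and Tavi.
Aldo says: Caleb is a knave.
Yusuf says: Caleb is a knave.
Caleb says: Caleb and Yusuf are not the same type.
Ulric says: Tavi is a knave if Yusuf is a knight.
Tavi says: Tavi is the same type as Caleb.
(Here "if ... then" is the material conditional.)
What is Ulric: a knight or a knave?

Ulric is a knight.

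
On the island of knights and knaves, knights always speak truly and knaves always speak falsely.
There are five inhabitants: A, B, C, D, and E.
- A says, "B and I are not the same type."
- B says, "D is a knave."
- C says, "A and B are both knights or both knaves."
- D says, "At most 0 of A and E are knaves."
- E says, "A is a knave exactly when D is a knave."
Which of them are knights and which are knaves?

Knights: A, D, and E. Knaves: B and C.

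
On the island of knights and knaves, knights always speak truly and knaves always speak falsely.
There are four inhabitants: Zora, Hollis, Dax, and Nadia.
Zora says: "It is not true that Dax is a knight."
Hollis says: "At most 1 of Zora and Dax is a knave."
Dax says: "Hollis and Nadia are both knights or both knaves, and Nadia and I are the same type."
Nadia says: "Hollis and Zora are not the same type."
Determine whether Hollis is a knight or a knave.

Hollis is a knight.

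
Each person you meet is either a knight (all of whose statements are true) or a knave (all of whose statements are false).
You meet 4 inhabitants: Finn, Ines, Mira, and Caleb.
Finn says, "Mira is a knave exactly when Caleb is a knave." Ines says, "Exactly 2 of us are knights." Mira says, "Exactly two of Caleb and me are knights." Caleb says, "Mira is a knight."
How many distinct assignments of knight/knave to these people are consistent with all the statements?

Consistent assignments:
  Finn=knight, Ines=knight, Mira=knave, Caleb=knave
  Finn=knight, Ines=knave, Mira=knight, Caleb=knight
  Finn=knight, Ines=knave, Mira=knave, Caleb=knave

3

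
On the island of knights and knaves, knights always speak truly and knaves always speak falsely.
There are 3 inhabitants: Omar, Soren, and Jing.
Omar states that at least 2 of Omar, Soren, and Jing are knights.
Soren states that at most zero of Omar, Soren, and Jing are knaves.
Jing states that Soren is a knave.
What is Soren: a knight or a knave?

Consistent assignments: {Omar=knight, Soren=knave, Jing=knight}; {Omar=knave, Soren=knave, Jing=knight}
In every consistent assignment, Soren is a knave.

Soren is a knave.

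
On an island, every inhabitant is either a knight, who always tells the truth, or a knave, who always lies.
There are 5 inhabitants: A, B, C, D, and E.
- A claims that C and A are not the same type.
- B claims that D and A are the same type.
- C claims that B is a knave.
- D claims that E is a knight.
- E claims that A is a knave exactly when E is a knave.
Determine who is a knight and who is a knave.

A is a knight, and the claim "C and A are not the same type" is indeed True.
As a knight, B's statement "D and A are the same type" should be True; it is.
C (knave): "B is a knave" — False. ✓
As a knight, D's statement "E is a knight" should be True; it is.
E is a knight; "A is a knave exactly when E is a knave" is True, as required.

A is a knight, B is a knight, C is a knave, D is a knight, and E is a knight.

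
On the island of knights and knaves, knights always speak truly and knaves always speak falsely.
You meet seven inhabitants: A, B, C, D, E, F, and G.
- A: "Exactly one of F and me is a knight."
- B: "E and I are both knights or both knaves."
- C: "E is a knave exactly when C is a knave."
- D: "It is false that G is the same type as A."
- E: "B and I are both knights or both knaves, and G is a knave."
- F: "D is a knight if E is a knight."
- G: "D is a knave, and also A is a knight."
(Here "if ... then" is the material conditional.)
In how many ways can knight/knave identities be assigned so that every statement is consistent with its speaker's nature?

2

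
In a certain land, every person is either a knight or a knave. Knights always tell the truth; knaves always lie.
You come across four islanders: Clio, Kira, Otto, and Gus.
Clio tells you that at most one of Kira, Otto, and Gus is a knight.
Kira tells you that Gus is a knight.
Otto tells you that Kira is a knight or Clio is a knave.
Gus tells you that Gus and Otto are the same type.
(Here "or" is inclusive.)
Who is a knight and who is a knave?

Clio is a knave, so "at most one of Kira, Otto, and Gus is a knight" must be false — and it is.
Kira (knight): "Gus is a knight" — true. ✓
Otto is a knight, so "Kira is a knight or Clio is a knave" must be true — and it is.
Since Gus is a knight, "Gus and Otto are the same type" needs to be true, which holds.

Clio is a knave, Kira is a knight, Otto is a knight, and Gus is a knight.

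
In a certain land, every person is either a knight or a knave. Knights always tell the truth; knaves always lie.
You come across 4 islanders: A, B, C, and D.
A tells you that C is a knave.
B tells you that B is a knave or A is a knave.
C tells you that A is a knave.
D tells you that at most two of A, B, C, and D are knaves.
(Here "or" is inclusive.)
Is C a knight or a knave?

Consistent assignments: {A=knave, B=knight, C=knight, D=knight}
In every consistent assignment, C is a knight.

C is a knight.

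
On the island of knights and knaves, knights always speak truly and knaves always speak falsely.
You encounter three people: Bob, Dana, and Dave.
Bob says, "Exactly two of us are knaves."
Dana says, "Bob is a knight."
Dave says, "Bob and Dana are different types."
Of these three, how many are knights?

The unique consistent assignment is Bob=knave, Dana=knave, Dave=knave.
That has 0 knights.

0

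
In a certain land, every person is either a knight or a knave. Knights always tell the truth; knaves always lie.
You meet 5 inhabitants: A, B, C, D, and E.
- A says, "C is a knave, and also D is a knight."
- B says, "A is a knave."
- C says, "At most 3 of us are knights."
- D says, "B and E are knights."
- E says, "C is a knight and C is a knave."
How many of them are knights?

2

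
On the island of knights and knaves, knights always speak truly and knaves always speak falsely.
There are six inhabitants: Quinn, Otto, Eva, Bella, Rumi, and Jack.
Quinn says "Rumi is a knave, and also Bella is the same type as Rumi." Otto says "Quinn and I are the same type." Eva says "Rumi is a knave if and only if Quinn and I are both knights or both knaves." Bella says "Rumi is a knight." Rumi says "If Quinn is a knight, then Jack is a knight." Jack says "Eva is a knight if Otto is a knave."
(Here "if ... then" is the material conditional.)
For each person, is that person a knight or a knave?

Quinn is a knight, Otto is a knave, Eva is a knave, Bella is a knave, Rumi is a knave, and Jack is a knave.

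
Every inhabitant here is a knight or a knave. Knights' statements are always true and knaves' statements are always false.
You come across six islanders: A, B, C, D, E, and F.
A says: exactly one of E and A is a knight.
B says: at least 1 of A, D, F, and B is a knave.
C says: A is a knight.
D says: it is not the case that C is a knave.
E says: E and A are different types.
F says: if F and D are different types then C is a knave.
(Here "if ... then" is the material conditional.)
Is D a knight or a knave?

D is a knave.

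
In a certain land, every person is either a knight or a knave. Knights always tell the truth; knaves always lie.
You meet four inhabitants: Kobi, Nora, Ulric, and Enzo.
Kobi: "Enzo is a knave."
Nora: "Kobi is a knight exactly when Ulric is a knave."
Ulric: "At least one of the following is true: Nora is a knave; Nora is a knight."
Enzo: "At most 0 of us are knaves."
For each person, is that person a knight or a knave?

Suppose Kobi is a knave. Then Kobi's statement "Enzo is a knave" would have to be false. Checking the 8 ways to assign the others, none is consistent with every speaker.
(For instance, with Nora=knave, Ulric=knight, Enzo=knave, Kobi's claim "Enzo is a knave" comes out true where it would need to be false.)
So Kobi must be a knight, making "Enzo is a knave" true. Taking Kobi=knight, Nora=knave, Ulric=knight, Enzo=knave, each remaining statement checks out:
  Nora (knave): "Kobi is a knight exactly when Ulric is a knave" — false. ✓
  Ulric (knight): "at least one of the following is true: Nora is a knave; Nora is a knight" — true. ✓
  Enzo (knave): "at most 0 of us are knaves" — false. ✓
This is the unique consistent assignment.

Kobi is a knight, Nora is a knave, Ulric is a knight, and Enzo is a knave.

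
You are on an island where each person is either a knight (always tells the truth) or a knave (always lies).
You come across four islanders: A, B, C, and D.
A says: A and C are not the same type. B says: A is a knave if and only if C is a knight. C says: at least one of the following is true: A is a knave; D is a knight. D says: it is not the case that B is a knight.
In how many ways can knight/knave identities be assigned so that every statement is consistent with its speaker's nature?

Consistent assignments:
  A=knight, B=knight, C=knave, D=knave

1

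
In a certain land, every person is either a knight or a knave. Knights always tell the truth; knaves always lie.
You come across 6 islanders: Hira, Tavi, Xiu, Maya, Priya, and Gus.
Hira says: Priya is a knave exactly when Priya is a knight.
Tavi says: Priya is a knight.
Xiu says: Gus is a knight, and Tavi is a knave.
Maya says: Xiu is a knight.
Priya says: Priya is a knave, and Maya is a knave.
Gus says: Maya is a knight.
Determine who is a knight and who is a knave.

Hira is a knave, Tavi is a knave, Xiu is a knight, Maya is a knight, Priya is a knave, and Gus is a knight.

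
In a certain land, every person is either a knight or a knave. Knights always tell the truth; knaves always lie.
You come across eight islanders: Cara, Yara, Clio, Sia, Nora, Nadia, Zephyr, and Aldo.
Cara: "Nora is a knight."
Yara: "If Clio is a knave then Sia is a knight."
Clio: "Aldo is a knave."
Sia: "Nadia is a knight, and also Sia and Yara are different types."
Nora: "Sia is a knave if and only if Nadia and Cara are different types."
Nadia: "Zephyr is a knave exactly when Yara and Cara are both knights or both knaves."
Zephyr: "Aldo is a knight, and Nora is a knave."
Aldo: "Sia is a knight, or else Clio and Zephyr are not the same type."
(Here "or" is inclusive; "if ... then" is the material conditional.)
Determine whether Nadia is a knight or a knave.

Consistent assignments: {Cara=knave, Yara=knave, Clio=knave, Sia=knave, Nora=knave, Nadia=knave, Zephyr=knight, Aldo=knight}
In every consistent assignment, Nadia is a knave.

Nadia is a knave.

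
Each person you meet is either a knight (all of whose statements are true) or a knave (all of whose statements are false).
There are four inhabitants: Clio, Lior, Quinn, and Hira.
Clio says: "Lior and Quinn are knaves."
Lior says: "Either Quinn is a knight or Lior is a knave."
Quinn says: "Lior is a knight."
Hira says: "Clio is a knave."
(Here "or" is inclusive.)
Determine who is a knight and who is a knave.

Knights: Lior, Quinn, and Hira. Knaves: Clio.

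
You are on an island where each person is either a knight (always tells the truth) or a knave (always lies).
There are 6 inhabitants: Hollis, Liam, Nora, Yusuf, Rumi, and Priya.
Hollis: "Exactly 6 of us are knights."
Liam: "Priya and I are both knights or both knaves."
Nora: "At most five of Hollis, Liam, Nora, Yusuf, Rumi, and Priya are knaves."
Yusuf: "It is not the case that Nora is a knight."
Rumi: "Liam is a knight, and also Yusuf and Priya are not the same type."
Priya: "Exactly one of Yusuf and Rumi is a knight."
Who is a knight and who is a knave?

Hollis is a knave; "exactly 6 of us are knights" is False, as required.
Liam is a knight, so "Priya and I are both knights or both knaves" must be True — and it is.
Since Nora is a knight, "at most five of Hollis, Liam, Nora, Yusuf, Rumi, and Priya are knaves" needs to be True, which holds.
Yusuf is a knave; "it is not the case that Nora is a knight" is False, as required.
As a knight, Rumi's statement "Liam is a knight, and also Yusuf and Priya are not the same type" should be True; it is.
Priya is a knight, and the claim "exactly one of Yusuf and Rumi is a knight" is indeed True.

Hollis is a knave, Liam is a knight, Nora is a knight, Yusuf is a knave, Rumi is a knight, and Priya is a knight.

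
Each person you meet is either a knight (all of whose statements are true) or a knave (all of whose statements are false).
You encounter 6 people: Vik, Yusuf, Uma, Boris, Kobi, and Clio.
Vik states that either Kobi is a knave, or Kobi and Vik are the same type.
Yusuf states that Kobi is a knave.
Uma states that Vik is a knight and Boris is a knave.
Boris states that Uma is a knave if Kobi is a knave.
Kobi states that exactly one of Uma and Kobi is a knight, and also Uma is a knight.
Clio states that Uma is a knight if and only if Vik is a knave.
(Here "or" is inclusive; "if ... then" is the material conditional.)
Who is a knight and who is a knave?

Vik is a knight, Yusuf is a knight, Uma is a knave, Boris is a knight, Kobi is a knave, and Clio is a knight.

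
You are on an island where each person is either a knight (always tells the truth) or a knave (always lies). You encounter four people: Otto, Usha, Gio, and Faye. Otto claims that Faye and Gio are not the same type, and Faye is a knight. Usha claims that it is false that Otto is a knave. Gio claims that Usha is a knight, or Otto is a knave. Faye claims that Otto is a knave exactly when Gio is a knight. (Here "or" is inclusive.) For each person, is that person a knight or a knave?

Knights: Gio and Faye. Knaves: Otto and Usha.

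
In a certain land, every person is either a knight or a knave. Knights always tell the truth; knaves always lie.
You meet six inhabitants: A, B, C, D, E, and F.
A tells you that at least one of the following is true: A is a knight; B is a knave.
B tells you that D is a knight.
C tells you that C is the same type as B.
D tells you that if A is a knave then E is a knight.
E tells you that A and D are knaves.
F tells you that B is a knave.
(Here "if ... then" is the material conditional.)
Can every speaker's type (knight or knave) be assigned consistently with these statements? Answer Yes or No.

Yes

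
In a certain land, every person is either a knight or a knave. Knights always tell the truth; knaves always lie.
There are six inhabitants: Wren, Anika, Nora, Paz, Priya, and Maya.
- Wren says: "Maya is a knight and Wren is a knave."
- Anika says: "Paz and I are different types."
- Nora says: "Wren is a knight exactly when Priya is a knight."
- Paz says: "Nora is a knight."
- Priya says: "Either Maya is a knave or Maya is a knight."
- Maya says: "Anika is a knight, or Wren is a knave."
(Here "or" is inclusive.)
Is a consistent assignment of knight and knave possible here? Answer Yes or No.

No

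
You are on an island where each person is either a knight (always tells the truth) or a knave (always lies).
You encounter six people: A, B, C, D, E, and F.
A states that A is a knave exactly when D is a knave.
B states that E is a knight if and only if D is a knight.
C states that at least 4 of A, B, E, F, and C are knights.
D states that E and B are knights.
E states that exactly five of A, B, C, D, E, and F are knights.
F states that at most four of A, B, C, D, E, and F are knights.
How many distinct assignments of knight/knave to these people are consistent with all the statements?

Consistent assignments:
  A=knight, B=knight, C=knight, D=knight, E=knight, F=knave

1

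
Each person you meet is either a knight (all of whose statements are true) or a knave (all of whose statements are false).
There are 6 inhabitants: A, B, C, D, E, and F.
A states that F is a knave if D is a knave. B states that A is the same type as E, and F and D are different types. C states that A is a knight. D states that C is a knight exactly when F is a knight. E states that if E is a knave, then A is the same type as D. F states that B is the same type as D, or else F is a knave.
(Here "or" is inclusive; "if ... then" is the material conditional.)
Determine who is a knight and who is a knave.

A (knave): "F is a knave if D is a knave" — false. ✓
Since B is a knave, "A is the same type as E, and F and D are different types" needs to be false, which holds.
As a knave, C's statement "A is a knight" should be false; it is.
D is a knave, so "C is a knight exactly when F is a knight" must be false — and it is.
E is a knight; "if E is a knave, then A is the same type as D" is true, as required.
F is a knight, so "B is the same type as D, or else F is a knave" must be true — and it is.

A is a knave, B is a knave, C is a knave, D is a knave, E is a knight, and F is a knight.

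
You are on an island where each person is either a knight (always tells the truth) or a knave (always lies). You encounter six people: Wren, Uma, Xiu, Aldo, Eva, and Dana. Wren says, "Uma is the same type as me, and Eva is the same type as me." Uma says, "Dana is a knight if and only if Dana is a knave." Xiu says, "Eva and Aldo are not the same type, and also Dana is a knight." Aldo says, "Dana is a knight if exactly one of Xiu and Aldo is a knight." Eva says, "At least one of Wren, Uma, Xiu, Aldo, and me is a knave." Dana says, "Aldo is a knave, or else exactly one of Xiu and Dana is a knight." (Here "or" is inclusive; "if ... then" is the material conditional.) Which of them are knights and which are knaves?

Knights: Aldo, Eva, and Dana. Knaves: Wren, Uma, and Xiu.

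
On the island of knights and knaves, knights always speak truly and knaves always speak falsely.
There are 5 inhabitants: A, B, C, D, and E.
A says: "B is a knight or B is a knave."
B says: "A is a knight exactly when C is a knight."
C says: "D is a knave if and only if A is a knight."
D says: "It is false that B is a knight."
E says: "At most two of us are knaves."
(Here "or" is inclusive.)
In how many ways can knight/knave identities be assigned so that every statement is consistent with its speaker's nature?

3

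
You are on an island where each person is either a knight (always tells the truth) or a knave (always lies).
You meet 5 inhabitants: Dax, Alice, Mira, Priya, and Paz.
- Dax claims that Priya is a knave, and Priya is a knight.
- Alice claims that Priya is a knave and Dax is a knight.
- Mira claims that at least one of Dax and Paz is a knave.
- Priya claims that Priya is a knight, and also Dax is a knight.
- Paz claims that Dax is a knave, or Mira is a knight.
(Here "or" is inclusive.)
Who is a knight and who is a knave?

Since Dax is a knave, "Priya is a knave, and Priya is a knight" needs to be false, which holds.
Alice is a knave, so "Priya is a knave and Dax is a knight" must be false — and it is.
Mira is a knight, and the claim "at least one of Dax and Paz is a knave" is indeed true.
Priya is a knave, and the claim "Priya is a knight, and also Dax is a knight" is indeed false.
As a knight, Paz's statement "Dax is a knave, or Mira is a knight" should be true; it is.

Dax is a knave, Alice is a knave, Mira is a knight, Priya is a knave, and Paz is a knight.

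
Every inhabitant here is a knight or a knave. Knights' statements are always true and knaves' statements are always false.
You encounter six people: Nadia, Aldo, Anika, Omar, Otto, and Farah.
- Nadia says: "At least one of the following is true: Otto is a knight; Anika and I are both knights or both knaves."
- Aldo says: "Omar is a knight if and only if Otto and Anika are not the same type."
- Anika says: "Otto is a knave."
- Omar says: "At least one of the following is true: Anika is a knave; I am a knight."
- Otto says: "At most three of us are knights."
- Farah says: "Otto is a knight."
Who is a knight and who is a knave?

Knights: Nadia, Aldo, Anika, and Omar. Knaves: Otto and Farah.

Nadia (knight): "at least one of the following is true: Otto is a knight; Anika and I are both knights or both knaves" — true. ✓
Aldo is a knight, so "Omar is a knight if and only if Otto and Anika are not the same type" must be true — and it is.
Since Anika is a knight, "Otto is a knave" needs to be true, which holds.
As a knight, Omar's statement "at least one of the following is true: Anika is a knave; I am a knight" should be true; it is.
As a knave, Otto's statement "at most three of us are knights" should be False; it is.
Since Farah is a knave, "Otto is a knight" needs to be False, which holds.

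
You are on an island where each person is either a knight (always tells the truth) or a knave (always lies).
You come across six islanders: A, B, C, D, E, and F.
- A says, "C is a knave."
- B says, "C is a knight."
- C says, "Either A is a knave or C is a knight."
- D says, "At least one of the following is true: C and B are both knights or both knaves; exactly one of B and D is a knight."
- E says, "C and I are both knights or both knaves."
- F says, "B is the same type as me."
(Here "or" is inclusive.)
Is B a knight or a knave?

B is a knight.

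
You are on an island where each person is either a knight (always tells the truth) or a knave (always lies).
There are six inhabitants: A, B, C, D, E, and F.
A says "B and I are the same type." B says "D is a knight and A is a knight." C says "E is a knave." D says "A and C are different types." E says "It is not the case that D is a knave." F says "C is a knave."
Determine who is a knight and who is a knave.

Knights: A, B, D, E, and F. Knaves: C.

A is a knight, and the claim "B and I are the same type" is indeed True.
Since B is a knight, "D is a knight and A is a knight" needs to be True, which holds.
Since C is a knave, "E is a knave" needs to be False, which holds.
As a knight, D's statement "A and C are different types" should be True; it is.
E (knight): "it is not the case that D is a knave" — True. ✓
F is a knight; "C is a knave" is True, as required.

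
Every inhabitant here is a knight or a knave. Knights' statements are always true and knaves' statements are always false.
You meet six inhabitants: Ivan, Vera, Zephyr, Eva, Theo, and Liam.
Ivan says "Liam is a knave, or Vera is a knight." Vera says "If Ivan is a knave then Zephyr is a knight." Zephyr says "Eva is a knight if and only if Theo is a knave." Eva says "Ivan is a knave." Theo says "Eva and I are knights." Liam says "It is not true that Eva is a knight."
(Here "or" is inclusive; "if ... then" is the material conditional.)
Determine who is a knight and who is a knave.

Ivan is a knight, Vera is a knight, Zephyr is a knave, Eva is a knave, Theo is a knave, and Liam is a knight.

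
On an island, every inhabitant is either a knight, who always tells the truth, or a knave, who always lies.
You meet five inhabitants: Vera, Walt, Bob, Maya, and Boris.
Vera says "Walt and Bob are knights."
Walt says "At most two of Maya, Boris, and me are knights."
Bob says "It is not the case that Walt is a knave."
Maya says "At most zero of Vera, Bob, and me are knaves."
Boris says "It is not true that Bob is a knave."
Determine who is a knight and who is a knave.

Knights: Vera, Walt, Bob, and Boris. Knaves: Maya.

Suppose Vera is a knave. Then Vera's statement "Walt and Bob are knights" would have to be false. Checking the 16 ways to assign the others, none is consistent with every speaker.
(For instance, with Walt=knight, Bob=knight, Maya=knave, Boris=knight, Vera's claim "Walt and Bob are knights" comes out true where it would need to be false.)
So Vera must be a knight, making "Walt and Bob are knights" true. Taking Vera=knight, Walt=knight, Bob=knight, Maya=knave, Boris=knight, each remaining statement checks out:
  Walt (knight): "at most two of Maya, Boris, and me are knights" — true. ✓
  Bob (knight): "it is not the case that Walt is a knave" — true. ✓
  Maya (knave): "at most zero of Vera, Bob, and me are knaves" — false. ✓
  Boris (knight): "it is not true that Bob is a knave" — true. ✓
This is the unique consistent assignment.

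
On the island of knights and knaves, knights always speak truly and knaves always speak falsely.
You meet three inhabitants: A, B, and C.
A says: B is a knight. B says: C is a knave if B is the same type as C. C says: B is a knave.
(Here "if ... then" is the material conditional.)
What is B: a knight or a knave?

B is a knight.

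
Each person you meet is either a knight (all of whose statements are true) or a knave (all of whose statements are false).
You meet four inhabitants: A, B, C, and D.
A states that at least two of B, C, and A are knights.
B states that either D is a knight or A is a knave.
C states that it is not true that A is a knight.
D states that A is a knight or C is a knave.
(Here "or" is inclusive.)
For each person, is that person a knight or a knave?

A is a knight, B is a knight, C is a knave, and D is a knight.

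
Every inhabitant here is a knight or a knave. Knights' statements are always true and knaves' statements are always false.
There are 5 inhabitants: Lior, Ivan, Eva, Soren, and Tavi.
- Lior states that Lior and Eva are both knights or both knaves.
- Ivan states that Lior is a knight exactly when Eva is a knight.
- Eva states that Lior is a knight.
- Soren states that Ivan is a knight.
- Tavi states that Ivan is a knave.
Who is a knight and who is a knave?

Lior is a knight, and the claim "Lior and Eva are both knights or both knaves" is indeed true.
Ivan is a knight, so "Lior is a knight exactly when Eva is a knight" must be true — and it is.
As a knight, Eva's statement "Lior is a knight" should be true; it is.
Soren is a knight, so "Ivan is a knight" must be true — and it is.
Tavi is a knave; "Ivan is a knave" is false, as required.

Lior is a knight, Ivan is a knight, Eva is a knight, Soren is a knight, and Tavi is a knave.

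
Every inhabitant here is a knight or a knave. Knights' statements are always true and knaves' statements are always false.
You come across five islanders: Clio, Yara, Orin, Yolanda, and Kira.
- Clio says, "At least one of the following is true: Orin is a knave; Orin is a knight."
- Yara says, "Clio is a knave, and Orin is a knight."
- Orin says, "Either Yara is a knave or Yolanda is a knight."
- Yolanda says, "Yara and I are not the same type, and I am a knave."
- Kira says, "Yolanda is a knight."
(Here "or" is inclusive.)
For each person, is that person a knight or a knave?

Clio is a knight, Yara is a knave, Orin is a knight, Yolanda is a knave, and Kira is a knave.

Suppose Clio is a knave. Then Clio's statement "at least one of the following is true: Orin is a knave; Orin is a knight" would have to be false. Checking the 16 ways to assign the others, none is consistent with every speaker.
(For instance, with Yara=knave, Orin=knight, Yolanda=knave, Kira=knave, Clio's claim "at least one of the following is true: Orin is a knave; Orin is a knight" comes out true where it would need to be false.)
So Clio must be a knight, making "at least one of the following is true: Orin is a knave; Orin is a knight" true. Taking Clio=knight, Yara=knave, Orin=knight, Yolanda=knave, Kira=knave, each remaining statement checks out:
  Yara (knave): "Clio is a knave, and Orin is a knight" — false. ✓
  Orin (knight): "either Yara is a knave or Yolanda is a knight" — true. ✓
  Yolanda (knave): "Yara and I are not the same type, and I am a knave" — false. ✓
  Kira (knave): "Yolanda is a knight" — false. ✓
This is the unique consistent assignment.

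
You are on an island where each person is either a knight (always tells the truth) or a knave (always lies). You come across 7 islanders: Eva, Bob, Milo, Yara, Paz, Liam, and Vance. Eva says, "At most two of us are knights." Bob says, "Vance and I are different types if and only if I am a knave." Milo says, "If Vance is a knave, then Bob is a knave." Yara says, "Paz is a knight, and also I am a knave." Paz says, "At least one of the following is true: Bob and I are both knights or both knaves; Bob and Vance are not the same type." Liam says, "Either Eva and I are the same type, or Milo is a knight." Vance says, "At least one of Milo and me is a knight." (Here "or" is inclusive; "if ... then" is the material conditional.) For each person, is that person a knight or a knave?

Eva is a knave, Bob is a knight, Milo is a knight, Yara is a knave, Paz is a knave, Liam is a knight, and Vance is a knight.

Eva (knave): "at most two of us are knights" — False. ✓
Since Bob is a knight, "Vance and I are different types if and only if I am a knave" needs to be true, which holds.
Milo (knight): "if Vance is a knave, then Bob is a knave" — true. ✓
Yara is a knave, and the claim "Paz is a knight, and also I am a knave" is indeed False.
Paz is a knave, so "at least one of the following is true: Bob and I are both knights or both knaves; Bob and Vance are not the same type" must be False — and it is.
Liam (knight): "either Eva and I are the same type, or Milo is a knight" — true. ✓
As a knight, Vance's statement "at least one of Milo and me is a knight" should be true; it is.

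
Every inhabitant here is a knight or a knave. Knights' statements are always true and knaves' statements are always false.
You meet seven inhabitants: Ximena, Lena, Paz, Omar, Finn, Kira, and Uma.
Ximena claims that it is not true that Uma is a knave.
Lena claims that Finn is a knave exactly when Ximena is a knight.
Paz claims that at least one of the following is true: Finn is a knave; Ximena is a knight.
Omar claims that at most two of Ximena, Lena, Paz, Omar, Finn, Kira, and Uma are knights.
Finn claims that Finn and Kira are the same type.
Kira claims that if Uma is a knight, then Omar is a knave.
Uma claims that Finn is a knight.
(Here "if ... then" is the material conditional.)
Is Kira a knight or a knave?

Consistent assignments: {Ximena=knight, Lena=knave, Paz=knight, Omar=knave, Finn=knight, Kira=knight, Uma=knight}
In every consistent assignment, Kira is a knight.

Kira is a knight.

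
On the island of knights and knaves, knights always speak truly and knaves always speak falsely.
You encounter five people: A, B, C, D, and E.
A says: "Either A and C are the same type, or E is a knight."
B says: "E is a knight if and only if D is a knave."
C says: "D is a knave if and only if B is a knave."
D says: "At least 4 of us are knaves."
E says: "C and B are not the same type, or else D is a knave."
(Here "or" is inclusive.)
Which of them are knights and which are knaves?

Suppose A is a knave. Then A's statement "either A and C are the same type, or E is a knight" would have to be false. Checking the 16 ways to assign the others, none is consistent with every speaker.
(For instance, with B=knight, C=knave, D=knave, E=knight, A's claim "either A and C are the same type, or E is a knight" comes out true where it would need to be false.)
So A must be a knight, making "either A and C are the same type, or E is a knight" true. Taking A=knight, B=knight, C=knave, D=knave, E=knight, each remaining statement checks out:
  B (knight): "E is a knight if and only if D is a knave" — true. ✓
  C (knave): "D is a knave if and only if B is a knave" — false. ✓
  D (knave): "at least 4 of us are knaves" — false. ✓
  E (knight): "C and B are not the same type, or else D is a knave" — true. ✓
This is the unique consistent assignment.

Knights: A, B, and E. Knaves: C and D.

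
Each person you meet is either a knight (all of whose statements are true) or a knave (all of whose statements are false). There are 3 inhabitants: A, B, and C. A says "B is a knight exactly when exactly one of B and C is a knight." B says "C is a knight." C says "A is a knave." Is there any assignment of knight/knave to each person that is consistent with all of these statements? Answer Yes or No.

Yes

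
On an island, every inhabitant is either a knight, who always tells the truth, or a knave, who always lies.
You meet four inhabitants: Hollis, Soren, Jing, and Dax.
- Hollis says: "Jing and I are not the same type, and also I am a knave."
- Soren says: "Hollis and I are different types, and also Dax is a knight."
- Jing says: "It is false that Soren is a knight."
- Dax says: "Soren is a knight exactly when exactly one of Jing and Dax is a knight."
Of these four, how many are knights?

2

The unique consistent assignment is Hollis=knave, Soren=knight, Jing=knave, Dax=knight.
That has 2 knights.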